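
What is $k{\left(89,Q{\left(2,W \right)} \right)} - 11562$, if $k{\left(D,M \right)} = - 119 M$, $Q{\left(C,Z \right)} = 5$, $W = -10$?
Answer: $-12157$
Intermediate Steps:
$k{\left(89,Q{\left(2,W \right)} \right)} - 11562 = \left(-119\right) 5 - 11562 = -595 - 11562 = -12157$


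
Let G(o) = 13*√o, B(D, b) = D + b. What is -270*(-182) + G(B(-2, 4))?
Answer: 49140 + 13*√2 ≈ 49158.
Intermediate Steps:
-270*(-182) + G(B(-2, 4)) = -270*(-182) + 13*√(-2 + 4) = 49140 + 13*√2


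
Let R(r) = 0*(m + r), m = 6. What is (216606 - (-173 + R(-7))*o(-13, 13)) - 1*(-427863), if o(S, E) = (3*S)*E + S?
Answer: 554509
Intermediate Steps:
R(r) = 0 (R(r) = 0*(6 + r) = 0)
o(S, E) = S + 3*E*S (o(S, E) = 3*E*S + S = S + 3*E*S)
(216606 - (-173 + R(-7))*o(-13, 13)) - 1*(-427863) = (216606 - (-173 + 0)*(-13*(1 + 3*13))) - 1*(-427863) = (216606 - (-173)*(-13*(1 + 39))) + 427863 = (216606 - (-173)*(-13*40)) + 427863 = (216606 - (-173)*(-520)) + 427863 = (216606 - 1*89960) + 427863 = (216606 - 89960) + 427863 = 126646 + 427863 = 554509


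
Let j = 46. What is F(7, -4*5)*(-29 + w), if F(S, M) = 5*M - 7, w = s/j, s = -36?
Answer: 73295/23 ≈ 3186.7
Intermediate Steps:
w = -18/23 (w = -36/46 = -36*1/46 = -18/23 ≈ -0.78261)
F(S, M) = -7 + 5*M
F(7, -4*5)*(-29 + w) = (-7 + 5*(-4*5))*(-29 - 18/23) = (-7 + 5*(-20))*(-685/23) = (-7 - 100)*(-685/23) = -107*(-685/23) = 73295/23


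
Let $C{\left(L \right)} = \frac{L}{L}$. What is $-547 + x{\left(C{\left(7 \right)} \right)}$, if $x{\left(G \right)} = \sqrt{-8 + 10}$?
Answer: $-547 + \sqrt{2} \approx -545.59$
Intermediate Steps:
$C{\left(L \right)} = 1$
$x{\left(G \right)} = \sqrt{2}$
$-547 + x{\left(C{\left(7 \right)} \right)} = -547 + \sqrt{2}$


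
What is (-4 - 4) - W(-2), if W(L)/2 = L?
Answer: -4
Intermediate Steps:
W(L) = 2*L
(-4 - 4) - W(-2) = (-4 - 4) - 2*(-2) = -8 - 1*(-4) = -8 + 4 = -4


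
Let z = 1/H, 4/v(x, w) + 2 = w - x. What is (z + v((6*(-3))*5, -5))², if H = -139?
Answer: 223729/133102369 ≈ 0.0016809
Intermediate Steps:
v(x, w) = 4/(-2 + w - x) (v(x, w) = 4/(-2 + (w - x)) = 4/(-2 + w - x))
z = -1/139 (z = 1/(-139) = -1/139 ≈ -0.0071942)
(z + v((6*(-3))*5, -5))² = (-1/139 - 4/(2 + (6*(-3))*5 - 1*(-5)))² = (-1/139 - 4/(2 - 18*5 + 5))² = (-1/139 - 4/(2 - 90 + 5))² = (-1/139 - 4/(-83))² = (-1/139 - 4*(-1/83))² = (-1/139 + 4/83)² = (473/11537)² = 223729/133102369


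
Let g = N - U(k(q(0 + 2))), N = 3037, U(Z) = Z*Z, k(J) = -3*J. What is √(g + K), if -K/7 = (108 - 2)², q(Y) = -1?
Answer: 2*I*√18906 ≈ 275.0*I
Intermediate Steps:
U(Z) = Z²
g = 3028 (g = 3037 - (-3*(-1))² = 3037 - 1*3² = 3037 - 1*9 = 3037 - 9 = 3028)
K = -78652 (K = -7*(108 - 2)² = -7*106² = -7*11236 = -78652)
√(g + K) = √(3028 - 78652) = √(-75624) = 2*I*√18906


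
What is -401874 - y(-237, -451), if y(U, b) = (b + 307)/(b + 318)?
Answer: -53449386/133 ≈ -4.0188e+5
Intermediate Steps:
y(U, b) = (307 + b)/(318 + b)
-401874 - y(-237, -451) = -401874 - (307 - 451)/(318 - 451) = -401874 - (-144)/(-133) = -401874 - (-1)*(-144)/133 = -401874 - 1*144/133 = -401874 - 144/133 = -53449386/133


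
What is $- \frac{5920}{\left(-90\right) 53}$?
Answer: $\frac{592}{477} \approx 1.2411$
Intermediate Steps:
$- \frac{5920}{\left(-90\right) 53} = - \frac{5920}{-4770} = \left(-5920\right) \left(- \frac{1}{4770}\right) = \frac{592}{477}$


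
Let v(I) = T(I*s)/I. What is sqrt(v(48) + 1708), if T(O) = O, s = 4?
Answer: 4*sqrt(107) ≈ 41.376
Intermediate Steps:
v(I) = 4 (v(I) = (I*4)/I = (4*I)/I = 4)
sqrt(v(48) + 1708) = sqrt(4 + 1708) = sqrt(1712) = 4*sqrt(107)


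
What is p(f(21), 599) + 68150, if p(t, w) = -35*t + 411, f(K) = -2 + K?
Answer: 67896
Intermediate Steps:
p(t, w) = 411 - 35*t
p(f(21), 599) + 68150 = (411 - 35*(-2 + 21)) + 68150 = (411 - 35*19) + 68150 = (411 - 665) + 68150 = -254 + 68150 = 67896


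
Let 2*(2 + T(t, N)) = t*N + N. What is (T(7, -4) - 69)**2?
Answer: 7569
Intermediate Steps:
T(t, N) = -2 + N/2 + N*t/2 (T(t, N) = -2 + (t*N + N)/2 = -2 + (N*t + N)/2 = -2 + (N + N*t)/2 = -2 + (N/2 + N*t/2) = -2 + N/2 + N*t/2)
(T(7, -4) - 69)**2 = ((-2 + (1/2)*(-4) + (1/2)*(-4)*7) - 69)**2 = ((-2 - 2 - 14) - 69)**2 = (-18 - 69)**2 = (-87)**2 = 7569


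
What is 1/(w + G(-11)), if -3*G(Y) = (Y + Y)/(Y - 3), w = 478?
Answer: 21/10027 ≈ 0.0020943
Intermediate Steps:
G(Y) = -2*Y/(3*(-3 + Y)) (G(Y) = -(Y + Y)/(3*(Y - 3)) = -2*Y/(3*(-3 + Y)))
1/(w + G(-11)) = 1/(478 - 2*(-11)/(-9 + 3*(-11))) = 1/(478 - 2*(-11)/(-9 - 33)) = 1/(478 - 2*(-11)/(-42)) = 1/(478 - 2*(-11)*(-1/42)) = 1/(478 - 11/21) = 1/(10027/21) = 21/10027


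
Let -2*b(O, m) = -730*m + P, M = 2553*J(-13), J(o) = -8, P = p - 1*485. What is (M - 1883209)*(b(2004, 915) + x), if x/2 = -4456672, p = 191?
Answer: 16331690113526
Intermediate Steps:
P = -294 (P = 191 - 1*485 = 191 - 485 = -294)
M = -20424 (M = 2553*(-8) = -20424)
x = -8913344 (x = 2*(-4456672) = -8913344)
b(O, m) = 147 + 365*m (b(O, m) = -(-730*m - 294)/2 = -(-294 - 730*m)/2 = 147 + 365*m)
(M - 1883209)*(b(2004, 915) + x) = (-20424 - 1883209)*((147 + 365*915) - 8913344) = -1903633*((147 + 333975) - 8913344) = -1903633*(334122 - 8913344) = -1903633*(-8579222) = 16331690113526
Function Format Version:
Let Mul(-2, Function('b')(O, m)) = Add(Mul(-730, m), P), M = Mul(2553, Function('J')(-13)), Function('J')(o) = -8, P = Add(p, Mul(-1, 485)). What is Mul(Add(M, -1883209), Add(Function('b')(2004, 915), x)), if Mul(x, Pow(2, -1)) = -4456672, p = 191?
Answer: 16331690113526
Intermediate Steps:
P = -294 (P = Add(191, Mul(-1, 485)) = Add(191, -485) = -294)
M = -20424 (M = Mul(2553, -8) = -20424)
x = -8913344 (x = Mul(2, -4456672) = -8913344)
Function('b')(O, m) = Add(147, Mul(365, m)) (Function('b')(O, m) = Mul(Rational(-1, 2), Add(Mul(-730, m), -294)) = Mul(Rational(-1, 2), Add(-294, Mul(-730, m))) = Add(147, Mul(365, m)))
Mul(Add(M, -1883209), Add(Function('b')(2004, 915), x)) = Mul(Add(-20424, -1883209), Add(Add(147, Mul(365, 915)), -8913344)) = Mul(-1903633, Add(Add(147, 333975), -8913344)) = Mul(-1903633, Add(334122, -8913344)) = Mul(-1903633, -8579222) = 16331690113526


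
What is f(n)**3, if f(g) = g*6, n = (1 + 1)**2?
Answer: 13824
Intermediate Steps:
n = 4 (n = 2**2 = 4)
f(g) = 6*g
f(n)**3 = (6*4)**3 = 24**3 = 13824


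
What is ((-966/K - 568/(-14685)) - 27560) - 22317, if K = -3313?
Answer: -2426570059691/48651405 ≈ -49877.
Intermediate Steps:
((-966/K - 568/(-14685)) - 27560) - 22317 = ((-966/(-3313) - 568/(-14685)) - 27560) - 22317 = ((-966*(-1/3313) - 568*(-1/14685)) - 27560) - 22317 = ((966/3313 + 568/14685) - 27560) - 22317 = (16067494/48651405 - 27560) - 22317 = -1340816654306/48651405 - 22317 = -2426570059691/48651405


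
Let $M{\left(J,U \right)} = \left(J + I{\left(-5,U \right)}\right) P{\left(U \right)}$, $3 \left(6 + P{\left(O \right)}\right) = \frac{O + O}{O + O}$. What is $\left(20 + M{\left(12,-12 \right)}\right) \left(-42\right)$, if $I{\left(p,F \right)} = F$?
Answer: $-840$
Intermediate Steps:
$P{\left(O \right)} = - \frac{17}{3}$ ($P{\left(O \right)} = -6 + \frac{\left(O + O\right) \frac{1}{O + O}}{3} = -6 + \frac{2 O \frac{1}{2 O}}{3} = -6 + \frac{1}{3} \cdot 1 = -6 + \frac{1}{3} = - \frac{17}{3}$)
$M{\left(J,U \right)} = - \frac{17 J}{3} - \frac{17 U}{3}$ ($M{\left(J,U \right)} = \left(J + U\right) \left(- \frac{17}{3}\right) = - \frac{17 J}{3} - \frac{17 U}{3}$)
$\left(20 + M{\left(12,-12 \right)}\right) \left(-42\right) = \left(20 - 0\right) \left(-42\right) = \left(20 + \left(-68 + 68\right)\right) \left(-42\right) = \left(20 + 0\right) \left(-42\right) = 20 \left(-42\right) = -840$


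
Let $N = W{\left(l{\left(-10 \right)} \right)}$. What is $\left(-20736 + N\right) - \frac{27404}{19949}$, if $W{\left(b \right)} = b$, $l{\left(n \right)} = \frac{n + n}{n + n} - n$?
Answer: $- \frac{413470429}{19949} \approx -20726.0$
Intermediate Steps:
$l{\left(n \right)} = 1 - n$ ($l{\left(n \right)} = \frac{2 n}{2 n} - n = 2 n \frac{1}{2 n} - n = 1 - n$)
$N = 11$ ($N = 1 - -10 = 1 + 10 = 11$)
$\left(-20736 + N\right) - \frac{27404}{19949} = \left(-20736 + 11\right) - \frac{27404}{19949} = -20725 - \frac{27404}{19949} = - \frac{413470429}{19949}$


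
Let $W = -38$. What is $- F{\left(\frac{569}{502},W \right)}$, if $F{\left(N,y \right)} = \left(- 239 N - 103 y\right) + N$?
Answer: $- \frac{914703}{251} \approx -3644.2$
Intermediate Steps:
$F{\left(N,y \right)} = - 238 N - 103 y$
$- F{\left(\frac{569}{502},W \right)} = - (- 238 \cdot \frac{569}{502} - -3914) = - (- 238 \cdot 569 \cdot \frac{1}{502} + 3914) = - (\left(-238\right) \frac{569}{502} + 3914) = - (- \frac{67711}{251} + 3914) = \left(-1\right) \frac{914703}{251} = - \frac{914703}{251}$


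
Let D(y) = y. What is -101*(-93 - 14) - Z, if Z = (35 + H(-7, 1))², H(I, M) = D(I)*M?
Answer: 10023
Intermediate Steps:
H(I, M) = I*M
Z = 784 (Z = (35 - 7*1)² = (35 - 7)² = 28² = 784)
-101*(-93 - 14) - Z = -101*(-93 - 14) - 1*784 = -101*(-107) - 784 = 10807 - 784 = 10023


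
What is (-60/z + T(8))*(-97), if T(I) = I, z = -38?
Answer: -17654/19 ≈ -929.16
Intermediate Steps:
(-60/z + T(8))*(-97) = (-60/(-38) + 8)*(-97) = (-60*(-1/38) + 8)*(-97) = (30/19 + 8)*(-97) = (182/19)*(-97) = -17654/19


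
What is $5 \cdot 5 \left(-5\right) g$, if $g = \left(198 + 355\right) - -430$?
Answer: $-122875$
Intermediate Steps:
$g = 983$ ($g = 553 + 430 = 983$)
$5 \cdot 5 \left(-5\right) g = 5 \cdot 5 \left(-5\right) 983 = 25 \left(-5\right) 983 = \left(-125\right) 983 = -122875$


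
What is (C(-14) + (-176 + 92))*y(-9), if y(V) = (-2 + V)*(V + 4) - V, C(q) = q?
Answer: -6272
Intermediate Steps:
y(V) = -V + (-2 + V)*(4 + V) (y(V) = (-2 + V)*(4 + V) - V = -V + (-2 + V)*(4 + V))
(C(-14) + (-176 + 92))*y(-9) = (-14 + (-176 + 92))*(-8 - 9 + (-9)²) = (-14 - 84)*(-8 - 9 + 81) = -98*64 = -6272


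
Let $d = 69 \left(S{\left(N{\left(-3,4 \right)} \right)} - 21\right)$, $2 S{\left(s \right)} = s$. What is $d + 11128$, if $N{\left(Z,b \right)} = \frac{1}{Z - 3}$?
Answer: $\frac{38693}{4} \approx 9673.3$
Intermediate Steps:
$N{\left(Z,b \right)} = \frac{1}{-3 + Z}$
$S{\left(s \right)} = \frac{s}{2}$
$d = - \frac{5819}{4}$ ($d = 69 \left(\frac{1}{2 \left(-3 - 3\right)} - 21\right) = 69 \left(\frac{1}{2 \left(-6\right)} - 21\right) = 69 \left(\frac{1}{2} \left(- \frac{1}{6}\right) - 21\right) = 69 \left(- \frac{1}{12} - 21\right) = 69 \left(- \frac{253}{12}\right) = - \frac{5819}{4} \approx -1454.8$)
$d + 11128 = - \frac{5819}{4} + 11128 = \frac{38693}{4}$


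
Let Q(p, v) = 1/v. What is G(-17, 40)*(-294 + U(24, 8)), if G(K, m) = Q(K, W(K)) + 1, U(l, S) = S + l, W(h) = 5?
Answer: -1572/5 ≈ -314.40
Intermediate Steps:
G(K, m) = 6/5 (G(K, m) = 1/5 + 1 = ⅕ + 1 = 6/5)
G(-17, 40)*(-294 + U(24, 8)) = 6*(-294 + (8 + 24))/5 = 6*(-294 + 32)/5 = (6/5)*(-262) = -1572/5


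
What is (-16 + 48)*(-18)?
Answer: -576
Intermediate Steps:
(-16 + 48)*(-18) = 32*(-18) = -576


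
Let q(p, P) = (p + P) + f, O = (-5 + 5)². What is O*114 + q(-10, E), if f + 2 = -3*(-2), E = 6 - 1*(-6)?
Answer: 6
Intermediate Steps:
O = 0 (O = 0² = 0)
E = 12 (E = 6 + 6 = 12)
f = 4 (f = -2 - 3*(-2) = -2 + 6 = 4)
q(p, P) = 4 + P + p (q(p, P) = (p + P) + 4 = (P + p) + 4 = 4 + P + p)
O*114 + q(-10, E) = 0*114 + (4 + 12 - 10) = 0 + 6 = 6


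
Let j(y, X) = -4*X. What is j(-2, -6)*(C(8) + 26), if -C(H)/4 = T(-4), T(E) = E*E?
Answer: -912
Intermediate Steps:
T(E) = E**2
C(H) = -64 (C(H) = -4*(-4)**2 = -4*16 = -64)
j(-2, -6)*(C(8) + 26) = (-4*(-6))*(-64 + 26) = 24*(-38) = -912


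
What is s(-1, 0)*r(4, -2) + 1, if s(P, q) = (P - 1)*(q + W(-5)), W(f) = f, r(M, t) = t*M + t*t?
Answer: -39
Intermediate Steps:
r(M, t) = t**2 + M*t (r(M, t) = M*t + t**2 = t**2 + M*t)
s(P, q) = (-1 + P)*(-5 + q) (s(P, q) = (P - 1)*(q - 5) = (-1 + P)*(-5 + q))
s(-1, 0)*r(4, -2) + 1 = (5 - 1*0 - 5*(-1) - 1*0)*(-2*(4 - 2)) + 1 = (5 + 0 + 5 + 0)*(-2*2) + 1 = 10*(-4) + 1 = -40 + 1 = -39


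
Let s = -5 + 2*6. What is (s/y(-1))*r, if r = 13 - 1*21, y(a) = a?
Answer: 56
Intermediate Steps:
s = 7 (s = -5 + 12 = 7)
r = -8 (r = 13 - 21 = -8)
(s/y(-1))*r = (7/(-1))*(-8) = (7*(-1))*(-8) = -7*(-8) = 56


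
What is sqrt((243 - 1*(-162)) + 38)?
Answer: sqrt(443) ≈ 21.048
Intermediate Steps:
sqrt((243 - 1*(-162)) + 38) = sqrt((243 + 162) + 38) = sqrt(405 + 38) = sqrt(443)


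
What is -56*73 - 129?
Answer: -4217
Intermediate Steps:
-56*73 - 129 = -4088 - 129 = -4217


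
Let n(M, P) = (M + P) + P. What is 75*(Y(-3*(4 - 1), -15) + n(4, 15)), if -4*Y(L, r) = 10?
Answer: 4725/2 ≈ 2362.5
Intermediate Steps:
n(M, P) = M + 2*P
Y(L, r) = -5/2 (Y(L, r) = -¼*10 = -5/2)
75*(Y(-3*(4 - 1), -15) + n(4, 15)) = 75*(-5/2 + (4 + 2*15)) = 75*(-5/2 + (4 + 30)) = 75*(-5/2 + 34) = 75*(63/2) = 4725/2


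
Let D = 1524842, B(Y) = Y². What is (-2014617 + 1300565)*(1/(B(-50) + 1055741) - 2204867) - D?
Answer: 1666082107431386270/1058241 ≈ 1.5744e+12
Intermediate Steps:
(-2014617 + 1300565)*(1/(B(-50) + 1055741) - 2204867) - D = (-2014617 + 1300565)*(1/((-50)² + 1055741) - 2204867) - 1*1524842 = -714052*(1/(2500 + 1055741) - 2204867) - 1524842 = -714052*(1/1058241 - 2204867) - 1524842 = -714052*(-2333280658946/1058241) - 1524842 = 1666083721081709192/1058241 - 1524842 = 1666082107431386270/1058241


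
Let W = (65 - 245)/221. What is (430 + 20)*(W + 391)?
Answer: 38803950/221 ≈ 1.7558e+5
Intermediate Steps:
W = -180/221 (W = -180*1/221 = -180/221 ≈ -0.81448)
(430 + 20)*(W + 391) = (430 + 20)*(-180/221 + 391) = 450*(86231/221) = 38803950/221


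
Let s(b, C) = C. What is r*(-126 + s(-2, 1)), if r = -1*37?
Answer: 4625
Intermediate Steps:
r = -37
r*(-126 + s(-2, 1)) = -37*(-126 + 1) = -37*(-125) = 4625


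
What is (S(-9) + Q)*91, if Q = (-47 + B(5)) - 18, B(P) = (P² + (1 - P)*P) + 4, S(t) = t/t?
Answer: -5005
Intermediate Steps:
S(t) = 1
B(P) = 4 + P² + P*(1 - P) (B(P) = (P² + P*(1 - P)) + 4 = 4 + P² + P*(1 - P))
Q = -56 (Q = (-47 + (4 + 5)) - 18 = (-47 + 9) - 18 = -38 - 18 = -56)
(S(-9) + Q)*91 = (1 - 56)*91 = -55*91 = -5005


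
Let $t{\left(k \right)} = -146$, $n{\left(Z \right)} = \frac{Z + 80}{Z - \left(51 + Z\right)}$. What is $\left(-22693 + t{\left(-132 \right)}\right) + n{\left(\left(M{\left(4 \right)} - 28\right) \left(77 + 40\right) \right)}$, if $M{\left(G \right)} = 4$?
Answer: $- \frac{1162061}{51} \approx -22786.0$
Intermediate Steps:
$n{\left(Z \right)} = - \frac{80}{51} - \frac{Z}{51}$ ($n{\left(Z \right)} = \frac{80 + Z}{-51} = \left(80 + Z\right) \left(- \frac{1}{51}\right) = - \frac{80}{51} - \frac{Z}{51}$)
$\left(-22693 + t{\left(-132 \right)}\right) + n{\left(\left(M{\left(4 \right)} - 28\right) \left(77 + 40\right) \right)} = \left(-22693 - 146\right) - \left(\frac{80}{51} + \frac{\left(4 - 28\right) \left(77 + 40\right)}{51}\right) = -22839 - \left(\frac{80}{51} + \frac{\left(-24\right) 117}{51}\right) = -22839 - - \frac{2728}{51} = -22839 + \left(- \frac{80}{51} + \frac{936}{17}\right) = -22839 + \frac{2728}{51} = - \frac{1162061}{51}$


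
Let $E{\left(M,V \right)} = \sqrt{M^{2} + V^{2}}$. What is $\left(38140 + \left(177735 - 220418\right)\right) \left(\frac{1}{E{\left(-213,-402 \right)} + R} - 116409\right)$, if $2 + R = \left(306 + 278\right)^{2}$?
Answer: $\frac{61514120269843652719}{116317623943} + \frac{13629 \sqrt{22997}}{116317623943} \approx 5.2885 \cdot 10^{8}$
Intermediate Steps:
$R = 341054$ ($R = -2 + \left(306 + 278\right)^{2} = -2 + 584^{2} = -2 + 341056 = 341054$)
$\left(38140 + \left(177735 - 220418\right)\right) \left(\frac{1}{E{\left(-213,-402 \right)} + R} - 116409\right) = \left(38140 + \left(177735 - 220418\right)\right) \left(\frac{1}{\sqrt{\left(-213\right)^{2} + \left(-402\right)^{2}} + 341054} - 116409\right) = \left(38140 + \left(177735 - 220418\right)\right) \left(\frac{1}{\sqrt{45369 + 161604} + 341054} - 116409\right) = \left(38140 - 42683\right) \left(\frac{1}{\sqrt{206973} + 341054} - 116409\right) = - 4543 \left(\frac{1}{3 \sqrt{22997} + 341054} - 116409\right) = - 4543 \left(\frac{1}{341054 + 3 \sqrt{22997}} - 116409\right) = - 4543 \left(-116409 + \frac{1}{341054 + 3 \sqrt{22997}}\right) = 528846087 - \frac{4543}{341054 + 3 \sqrt{22997}}$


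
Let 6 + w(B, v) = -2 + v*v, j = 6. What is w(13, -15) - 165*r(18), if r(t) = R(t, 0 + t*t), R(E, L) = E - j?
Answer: -1763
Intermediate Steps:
w(B, v) = -8 + v² (w(B, v) = -6 + (-2 + v*v) = -6 + (-2 + v²) = -8 + v²)
R(E, L) = -6 + E (R(E, L) = E - 1*6 = E - 6 = -6 + E)
r(t) = -6 + t
w(13, -15) - 165*r(18) = (-8 + (-15)²) - 165*(-6 + 18) = (-8 + 225) - 165*12 = 217 - 1980 = -1763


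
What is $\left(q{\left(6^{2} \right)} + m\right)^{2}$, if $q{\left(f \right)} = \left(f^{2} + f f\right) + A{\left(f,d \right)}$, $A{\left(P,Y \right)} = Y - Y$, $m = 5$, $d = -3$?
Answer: $6744409$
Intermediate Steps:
$A{\left(P,Y \right)} = 0$
$q{\left(f \right)} = 2 f^{2}$ ($q{\left(f \right)} = \left(f^{2} + f f\right) + 0 = \left(f^{2} + f^{2}\right) + 0 = 2 f^{2} + 0 = 2 f^{2}$)
$\left(q{\left(6^{2} \right)} + m\right)^{2} = \left(2 \left(6^{2}\right)^{2} + 5\right)^{2} = \left(2 \cdot 36^{2} + 5\right)^{2} = \left(2 \cdot 1296 + 5\right)^{2} = \left(2592 + 5\right)^{2} = 2597^{2} = 6744409$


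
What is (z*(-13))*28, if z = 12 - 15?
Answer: 1092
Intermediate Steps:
z = -3
(z*(-13))*28 = -3*(-13)*28 = 39*28 = 1092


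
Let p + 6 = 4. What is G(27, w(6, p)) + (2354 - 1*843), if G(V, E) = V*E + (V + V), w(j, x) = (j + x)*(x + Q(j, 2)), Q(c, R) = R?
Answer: 1565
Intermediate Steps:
p = -2 (p = -6 + 4 = -2)
w(j, x) = (2 + x)*(j + x) (w(j, x) = (j + x)*(x + 2) = (j + x)*(2 + x) = (2 + x)*(j + x))
G(V, E) = 2*V + E*V (G(V, E) = E*V + 2*V = 2*V + E*V)
G(27, w(6, p)) + (2354 - 1*843) = 27*(2 + ((-2)**2 + 2*6 + 2*(-2) + 6*(-2))) + (2354 - 1*843) = 27*(2 + (4 + 12 - 4 - 12)) + (2354 - 843) = 27*(2 + 0) + 1511 = 27*2 + 1511 = 54 + 1511 = 1565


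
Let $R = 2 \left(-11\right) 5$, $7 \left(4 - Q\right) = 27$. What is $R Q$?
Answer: $- \frac{110}{7} \approx -15.714$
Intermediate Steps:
$Q = \frac{1}{7}$ ($Q = 4 - \frac{27}{7} = \frac{1}{7} \approx 0.14286$)
$R = -110$ ($R = \left(-22\right) 5 = -110$)
$R Q = \left(-110\right) \frac{1}{7} = - \frac{110}{7}$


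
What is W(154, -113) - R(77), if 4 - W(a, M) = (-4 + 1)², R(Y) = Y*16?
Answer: -1237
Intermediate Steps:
R(Y) = 16*Y
W(a, M) = -5 (W(a, M) = 4 - (-4 + 1)² = 4 - 1*(-3)² = 4 - 1*9 = 4 - 9 = -5)
W(154, -113) - R(77) = -5 - 16*77 = -5 - 1*1232 = -5 - 1232 = -1237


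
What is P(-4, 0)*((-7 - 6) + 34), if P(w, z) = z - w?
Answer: 84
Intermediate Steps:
P(-4, 0)*((-7 - 6) + 34) = (0 - 1*(-4))*((-7 - 6) + 34) = (0 + 4)*(-13 + 34) = 4*21 = 84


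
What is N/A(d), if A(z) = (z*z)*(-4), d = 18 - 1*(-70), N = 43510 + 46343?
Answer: -89853/30976 ≈ -2.9007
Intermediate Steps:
N = 89853
d = 88 (d = 18 + 70 = 88)
A(z) = -4*z² (A(z) = z²*(-4) = -4*z²)
N/A(d) = 89853/((-4*88²)) = 89853/((-4*7744)) = 89853/(-30976) = 89853*(-1/30976) = -89853/30976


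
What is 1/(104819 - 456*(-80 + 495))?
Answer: -1/84421 ≈ -1.1845e-5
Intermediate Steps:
1/(104819 - 456*(-80 + 495)) = 1/(104819 - 456*415) = 1/(104819 - 189240) = 1/(-84421) = -1/84421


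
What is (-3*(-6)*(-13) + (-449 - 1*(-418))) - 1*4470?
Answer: -4735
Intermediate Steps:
(-3*(-6)*(-13) + (-449 - 1*(-418))) - 1*4470 = (18*(-13) + (-449 + 418)) - 4470 = (-234 - 31) - 4470 = -265 - 4470 = -4735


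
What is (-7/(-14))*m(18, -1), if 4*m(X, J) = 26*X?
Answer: 117/2 ≈ 58.500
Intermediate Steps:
m(X, J) = 13*X/2 (m(X, J) = (26*X)/4 = 13*X/2)
(-7/(-14))*m(18, -1) = (-7/(-14))*((13/2)*18) = -7*(-1/14)*117 = (½)*117 = 117/2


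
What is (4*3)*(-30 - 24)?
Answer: -648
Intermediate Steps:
(4*3)*(-30 - 24) = 12*(-54) = -648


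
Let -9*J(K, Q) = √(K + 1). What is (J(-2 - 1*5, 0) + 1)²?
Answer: (9 - I*√6)²/81 ≈ 0.92593 - 0.54433*I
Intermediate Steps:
J(K, Q) = -√(1 + K)/9 (J(K, Q) = -√(K + 1)/9 = -√(1 + K)/9)
(J(-2 - 1*5, 0) + 1)² = (-√(1 + (-2 - 1*5))/9 + 1)² = (-√(1 + (-2 - 5))/9 + 1)² = (-√(1 - 7)/9 + 1)² = (-I*√6/9 + 1)² = (1 - I*√6/9)²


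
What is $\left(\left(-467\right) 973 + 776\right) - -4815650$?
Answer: $4362035$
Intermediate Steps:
$\left(\left(-467\right) 973 + 776\right) - -4815650 = \left(-454391 + 776\right) + 4815650 = -453615 + 4815650 = 4362035$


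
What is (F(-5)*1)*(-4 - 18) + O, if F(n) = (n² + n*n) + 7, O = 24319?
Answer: 23065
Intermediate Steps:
F(n) = 7 + 2*n² (F(n) = (n² + n²) + 7 = 2*n² + 7 = 7 + 2*n²)
(F(-5)*1)*(-4 - 18) + O = ((7 + 2*(-5)²)*1)*(-4 - 18) + 24319 = ((7 + 2*25)*1)*(-22) + 24319 = ((7 + 50)*1)*(-22) + 24319 = (57*1)*(-22) + 24319 = 57*(-22) + 24319 = -1254 + 24319 = 23065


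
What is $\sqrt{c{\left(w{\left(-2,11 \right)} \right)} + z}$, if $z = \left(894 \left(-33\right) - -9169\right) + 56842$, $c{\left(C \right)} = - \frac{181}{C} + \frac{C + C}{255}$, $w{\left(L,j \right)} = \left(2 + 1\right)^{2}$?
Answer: $\frac{\sqrt{2372694590}}{255} \approx 191.02$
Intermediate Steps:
$w{\left(L,j \right)} = 9$ ($w{\left(L,j \right)} = 3^{2} = 9$)
$c{\left(C \right)} = - \frac{181}{C} + \frac{2 C}{255}$ ($c{\left(C \right)} = - \frac{181}{C} + 2 C \frac{1}{255} = - \frac{181}{C} + \frac{2 C}{255}$)
$z = 36509$ ($z = \left(-29502 + 9169\right) + 56842 = -20333 + 56842 = 36509$)
$\sqrt{c{\left(w{\left(-2,11 \right)} \right)} + z} = \sqrt{\left(- \frac{181}{9} + \frac{2}{255} \cdot 9\right) + 36509} = \sqrt{\left(\left(-181\right) \frac{1}{9} + \frac{6}{85}\right) + 36509} = \sqrt{\left(- \frac{181}{9} + \frac{6}{85}\right) + 36509} = \sqrt{- \frac{15331}{765} + 36509} = \sqrt{\frac{27914054}{765}} = \frac{\sqrt{2372694590}}{255}$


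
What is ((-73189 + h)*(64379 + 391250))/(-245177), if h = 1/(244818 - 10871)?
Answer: 7801437833061678/57358423619 ≈ 1.3601e+5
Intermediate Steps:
h = 1/233947 ≈ 4.2745e-6
((-73189 + h)*(64379 + 391250))/(-245177) = ((-73189 + 1/233947)*(64379 + 391250))/(-245177) = -17122346982/233947*455629*(-1/245177) = -7801437833061678/233947*(-1/245177) = 7801437833061678/57358423619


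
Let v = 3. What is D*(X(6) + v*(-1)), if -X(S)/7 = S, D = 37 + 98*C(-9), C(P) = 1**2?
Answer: -6075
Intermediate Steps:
C(P) = 1
D = 135 (D = 37 + 98*1 = 37 + 98 = 135)
X(S) = -7*S
D*(X(6) + v*(-1)) = 135*(-7*6 + 3*(-1)) = 135*(-42 - 3) = 135*(-45) = -6075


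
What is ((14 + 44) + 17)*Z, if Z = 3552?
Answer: 266400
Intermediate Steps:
((14 + 44) + 17)*Z = ((14 + 44) + 17)*3552 = (58 + 17)*3552 = 75*3552 = 266400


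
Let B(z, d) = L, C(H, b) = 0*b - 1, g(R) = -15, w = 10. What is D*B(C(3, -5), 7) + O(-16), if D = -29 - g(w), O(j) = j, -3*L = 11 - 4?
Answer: 50/3 ≈ 16.667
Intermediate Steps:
L = -7/3 (L = -(11 - 4)/3 = -⅓*7 = -7/3 ≈ -2.3333)
C(H, b) = -1 (C(H, b) = 0 - 1 = -1)
D = -14 (D = -29 - 1*(-15) = -29 + 15 = -14)
B(z, d) = -7/3
D*B(C(3, -5), 7) + O(-16) = -14*(-7/3) - 16 = 98/3 - 16 = 50/3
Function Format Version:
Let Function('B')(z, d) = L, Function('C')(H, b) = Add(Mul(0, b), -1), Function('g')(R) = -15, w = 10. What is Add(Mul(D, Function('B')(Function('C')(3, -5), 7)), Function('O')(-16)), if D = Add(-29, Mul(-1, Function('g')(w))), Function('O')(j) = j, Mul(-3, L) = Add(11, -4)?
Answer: Rational(50, 3) ≈ 16.667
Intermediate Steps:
L = Rational(-7, 3) (L = Mul(Rational(-1, 3), Add(11, -4)) = Mul(Rational(-1, 3), 7) = Rational(-7, 3) ≈ -2.3333)
Function('C')(H, b) = -1 (Function('C')(H, b) = Add(0, -1) = -1)
D = -14 (D = Add(-29, Mul(-1, -15)) = Add(-29, 15) = -14)
Function('B')(z, d) = Rational(-7, 3)
Add(Mul(D, Function('B')(Function('C')(3, -5), 7)), Function('O')(-16)) = Add(Mul(-14, Rational(-7, 3)), -16) = Add(Rational(98, 3), -16) = Rational(50, 3)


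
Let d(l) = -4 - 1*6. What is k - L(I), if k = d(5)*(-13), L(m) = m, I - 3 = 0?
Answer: 127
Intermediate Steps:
I = 3 (I = 3 + 0 = 3)
d(l) = -10 (d(l) = -4 - 6 = -10)
k = 130 (k = -10*(-13) = 130)
k - L(I) = 130 - 1*3 = 130 - 3 = 127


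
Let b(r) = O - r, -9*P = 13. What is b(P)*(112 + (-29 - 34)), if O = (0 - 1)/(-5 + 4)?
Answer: 1078/9 ≈ 119.78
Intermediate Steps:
P = -13/9 (P = -1/9*13 = -13/9 ≈ -1.4444)
O = 1 (O = -1/(-1) = -1*(-1) = 1)
b(r) = 1 - r
b(P)*(112 + (-29 - 34)) = (1 - 1*(-13/9))*(112 + (-29 - 34)) = (1 + 13/9)*(112 - 63) = (22/9)*49 = 1078/9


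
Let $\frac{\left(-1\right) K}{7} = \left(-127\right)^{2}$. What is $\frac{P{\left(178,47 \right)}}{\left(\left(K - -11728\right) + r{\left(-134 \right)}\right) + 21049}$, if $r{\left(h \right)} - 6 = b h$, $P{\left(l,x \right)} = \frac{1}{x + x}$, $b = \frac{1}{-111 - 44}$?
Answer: $- \frac{155}{1167335804} \approx -1.3278 \cdot 10^{-7}$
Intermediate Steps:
$b = - \frac{1}{155}$ ($b = \frac{1}{-155} = - \frac{1}{155} \approx -0.0064516$)
$K = -112903$ ($K = - 7 \left(-127\right)^{2} = \left(-7\right) 16129 = -112903$)
$P{\left(l,x \right)} = \frac{1}{2 x}$
$r{\left(h \right)} = 6 - \frac{h}{155}$
$\frac{P{\left(178,47 \right)}}{\left(\left(K - -11728\right) + r{\left(-134 \right)}\right) + 21049} = \frac{\frac{1}{2} \cdot \frac{1}{47}}{\left(\left(-112903 - -11728\right) + \left(6 - - \frac{134}{155}\right)\right) + 21049} = \frac{\frac{1}{2} \cdot \frac{1}{47}}{\left(\left(-112903 + 11728\right) + \left(6 + \frac{134}{155}\right)\right) + 21049} = \frac{1}{94 \left(\left(-101175 + \frac{1064}{155}\right) + 21049\right)} = \frac{1}{94 \left(- \frac{15681061}{155} + 21049\right)} = \frac{1}{94 \left(- \frac{12418466}{155}\right)} = \frac{1}{94} \left(- \frac{155}{12418466}\right) = - \frac{155}{1167335804}$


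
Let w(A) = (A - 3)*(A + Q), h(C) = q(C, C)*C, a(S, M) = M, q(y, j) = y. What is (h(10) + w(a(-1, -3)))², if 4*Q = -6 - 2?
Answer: 16900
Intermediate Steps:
Q = -2 (Q = (-6 - 2)/4 = (¼)*(-8) = -2)
h(C) = C² (h(C) = C*C = C²)
w(A) = (-3 + A)*(-2 + A) (w(A) = (A - 3)*(A - 2) = (-3 + A)*(-2 + A))
(h(10) + w(a(-1, -3)))² = (10² + (6 + (-3)² - 5*(-3)))² = (100 + (6 + 9 + 15))² = (100 + 30)² = 130² = 16900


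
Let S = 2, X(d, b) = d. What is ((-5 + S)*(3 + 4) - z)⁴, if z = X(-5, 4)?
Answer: 65536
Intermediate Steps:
z = -5
((-5 + S)*(3 + 4) - z)⁴ = ((-5 + 2)*(3 + 4) - 1*(-5))⁴ = (-3*7 + 5)⁴ = (-21 + 5)⁴ = (-16)⁴ = 65536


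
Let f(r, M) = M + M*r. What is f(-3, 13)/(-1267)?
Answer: 26/1267 ≈ 0.020521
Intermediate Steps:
f(-3, 13)/(-1267) = (13*(1 - 3))/(-1267) = (13*(-2))*(-1/1267) = -26*(-1/1267) = 26/1267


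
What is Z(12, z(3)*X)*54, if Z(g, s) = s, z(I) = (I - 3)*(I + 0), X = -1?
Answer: 0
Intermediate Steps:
z(I) = I*(-3 + I) (z(I) = (-3 + I)*I = I*(-3 + I))
Z(12, z(3)*X)*54 = ((3*(-3 + 3))*(-1))*54 = ((3*0)*(-1))*54 = (0*(-1))*54 = 0*54 = 0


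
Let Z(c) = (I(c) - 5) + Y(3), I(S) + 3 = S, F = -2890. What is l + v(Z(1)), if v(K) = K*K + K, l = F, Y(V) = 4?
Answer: -2884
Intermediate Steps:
I(S) = -3 + S
l = -2890
Z(c) = -4 + c (Z(c) = ((-3 + c) - 5) + 4 = (-8 + c) + 4 = -4 + c)
v(K) = K + K² (v(K) = K² + K = K + K²)
l + v(Z(1)) = -2890 + (-4 + 1)*(1 + (-4 + 1)) = -2890 - 3*(1 - 3) = -2890 - 3*(-2) = -2890 + 6 = -2884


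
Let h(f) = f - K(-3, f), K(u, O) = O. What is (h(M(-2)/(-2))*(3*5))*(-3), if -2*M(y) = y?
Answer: 0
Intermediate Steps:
M(y) = -y/2
h(f) = 0 (h(f) = f - f = 0)
(h(M(-2)/(-2))*(3*5))*(-3) = (0*(3*5))*(-3) = (0*15)*(-3) = 0*(-3) = 0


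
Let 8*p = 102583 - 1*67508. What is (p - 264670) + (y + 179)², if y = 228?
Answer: -757093/8 ≈ -94637.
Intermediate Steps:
p = 35075/8 (p = (102583 - 1*67508)/8 = (102583 - 67508)/8 = (⅛)*35075 = 35075/8 ≈ 4384.4)
(p - 264670) + (y + 179)² = (35075/8 - 264670) + (228 + 179)² = -2082285/8 + 407² = -2082285/8 + 165649 = -757093/8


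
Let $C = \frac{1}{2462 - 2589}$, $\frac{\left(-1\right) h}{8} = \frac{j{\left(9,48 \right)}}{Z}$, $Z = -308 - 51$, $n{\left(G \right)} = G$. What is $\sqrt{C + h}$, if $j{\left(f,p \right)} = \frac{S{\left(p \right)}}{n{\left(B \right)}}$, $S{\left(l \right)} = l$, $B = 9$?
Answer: $\frac{\sqrt{2076168441}}{136779} \approx 0.33313$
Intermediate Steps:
$j{\left(f,p \right)} = \frac{p}{9}$
$Z = -359$
$h = \frac{128}{1077}$ ($h = - 8 \frac{\frac{1}{9} \cdot 48}{-359} = - 8 \cdot \frac{16}{3} \left(- \frac{1}{359}\right) = \left(-8\right) \left(- \frac{16}{1077}\right) = \frac{128}{1077} \approx 0.11885$)
$C = - \frac{1}{127}$ ($C = \frac{1}{-127} = - \frac{1}{127} \approx -0.007874$)
$\sqrt{C + h} = \sqrt{- \frac{1}{127} + \frac{128}{1077}} = \sqrt{\frac{15179}{136779}} = \frac{\sqrt{2076168441}}{136779}$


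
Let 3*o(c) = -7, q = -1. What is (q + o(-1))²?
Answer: 100/9 ≈ 11.111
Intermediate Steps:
o(c) = -7/3 (o(c) = (⅓)*(-7) = -7/3)
(q + o(-1))² = (-1 - 7/3)² = (-10/3)² = 100/9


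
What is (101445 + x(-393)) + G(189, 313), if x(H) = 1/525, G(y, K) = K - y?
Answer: 53323726/525 ≈ 1.0157e+5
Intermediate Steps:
x(H) = 1/525
(101445 + x(-393)) + G(189, 313) = (101445 + 1/525) + (313 - 1*189) = 53258626/525 + (313 - 189) = 53258626/525 + 124 = 53323726/525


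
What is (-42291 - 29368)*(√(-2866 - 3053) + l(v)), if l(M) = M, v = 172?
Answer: -12325348 - 71659*I*√5919 ≈ -1.2325e+7 - 5.5131e+6*I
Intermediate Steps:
(-42291 - 29368)*(√(-2866 - 3053) + l(v)) = (-42291 - 29368)*(√(-2866 - 3053) + 172) = -71659*(√(-5919) + 172) = -71659*(I*√5919 + 172) = -71659*(172 + I*√5919) = -12325348 - 71659*I*√5919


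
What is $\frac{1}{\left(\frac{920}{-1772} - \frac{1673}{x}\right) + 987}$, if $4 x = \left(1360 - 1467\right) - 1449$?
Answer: $\frac{172327}{170738418} \approx 0.0010093$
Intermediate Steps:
$x = -389$ ($x = \frac{\left(1360 - 1467\right) - 1449}{4} = \frac{-107 - 1449}{4} = \frac{1}{4} \left(-1556\right) = -389$)
$\frac{1}{\left(\frac{920}{-1772} - \frac{1673}{x}\right) + 987} = \frac{1}{\left(\frac{920}{-1772} - \frac{1673}{-389}\right) + 987} = \frac{1}{\left(920 \left(- \frac{1}{1772}\right) - - \frac{1673}{389}\right) + 987} = \frac{1}{\left(- \frac{230}{443} + \frac{1673}{389}\right) + 987} = \frac{1}{\frac{651669}{172327} + 987} = \frac{1}{\frac{170738418}{172327}} = \frac{172327}{170738418}$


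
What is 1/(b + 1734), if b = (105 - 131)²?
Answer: 1/2410 ≈ 0.00041494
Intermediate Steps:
b = 676 (b = (-26)² = 676)
1/(b + 1734) = 1/(676 + 1734) = 1/2410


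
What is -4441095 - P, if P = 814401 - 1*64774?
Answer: -5190722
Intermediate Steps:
P = 749627 (P = 814401 - 64774 = 749627)
-4441095 - P = -4441095 - 1*749627 = -4441095 - 749627 = -5190722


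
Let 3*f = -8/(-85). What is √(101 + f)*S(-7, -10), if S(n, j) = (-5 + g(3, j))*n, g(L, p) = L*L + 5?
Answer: -21*√6569565/85 ≈ -633.24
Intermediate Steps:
g(L, p) = 5 + L² (g(L, p) = L² + 5 = 5 + L²)
S(n, j) = 9*n (S(n, j) = (-5 + (5 + 3²))*n = (-5 + (5 + 9))*n = (-5 + 14)*n = 9*n)
f = 8/255 (f = (-8/(-85))/3 = (-8*(-1/85))/3 = (⅓)*(8/85) = 8/255 ≈ 0.031373)
√(101 + f)*S(-7, -10) = √(101 + 8/255)*(9*(-7)) = √(25763/255)*(-63) = (√6569565/255)*(-63) = -21*√6569565/85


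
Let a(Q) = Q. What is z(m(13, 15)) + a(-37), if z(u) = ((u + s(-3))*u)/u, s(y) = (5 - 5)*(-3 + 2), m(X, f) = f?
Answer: -22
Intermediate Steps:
s(y) = 0 (s(y) = 0*(-1) = 0)
z(u) = u (z(u) = ((u + 0)*u)/u = (u*u)/u = u²/u = u)
z(m(13, 15)) + a(-37) = 15 - 37 = -22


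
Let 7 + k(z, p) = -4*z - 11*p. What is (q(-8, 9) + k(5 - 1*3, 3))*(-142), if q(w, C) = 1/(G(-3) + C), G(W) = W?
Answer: 20377/3 ≈ 6792.3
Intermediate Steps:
k(z, p) = -7 - 11*p - 4*z (k(z, p) = -7 + (-4*z - 11*p) = -7 + (-11*p - 4*z) = -7 - 11*p - 4*z)
q(w, C) = 1/(-3 + C)
(q(-8, 9) + k(5 - 1*3, 3))*(-142) = (1/(-3 + 9) + (-7 - 11*3 - 4*(5 - 1*3)))*(-142) = (1/6 + (-7 - 33 - 4*(5 - 3)))*(-142) = (1/6 + (-7 - 33 - 4*2))*(-142) = (1/6 + (-7 - 33 - 8))*(-142) = (1/6 - 48)*(-142) = -287/6*(-142) = 20377/3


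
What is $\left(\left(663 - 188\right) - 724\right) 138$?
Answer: $-34362$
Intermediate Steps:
$\left(\left(663 - 188\right) - 724\right) 138 = \left(475 - 724\right) 138 = \left(-249\right) 138 = -34362$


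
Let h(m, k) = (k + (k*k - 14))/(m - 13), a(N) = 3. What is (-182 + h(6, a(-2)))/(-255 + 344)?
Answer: -1272/623 ≈ -2.0417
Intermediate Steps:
h(m, k) = (-14 + k + k²)/(-13 + m) (h(m, k) = (k + (k² - 14))/(-13 + m) = (k + (-14 + k²))/(-13 + m) = (-14 + k + k²)/(-13 + m))
(-182 + h(6, a(-2)))/(-255 + 344) = (-182 + (-14 + 3 + 3²)/(-13 + 6))/(-255 + 344) = (-182 + (-14 + 3 + 9)/(-7))/89 = (-182 - ⅐*(-2))*(1/89) = (-182 + 2/7)*(1/89) = -1272/7*1/89 = -1272/623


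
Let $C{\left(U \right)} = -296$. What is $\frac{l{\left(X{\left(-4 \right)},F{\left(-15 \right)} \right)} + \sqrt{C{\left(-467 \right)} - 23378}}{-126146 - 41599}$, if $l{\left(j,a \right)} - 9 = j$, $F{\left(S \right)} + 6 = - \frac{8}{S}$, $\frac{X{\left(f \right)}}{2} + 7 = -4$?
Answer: $\frac{13}{167745} - \frac{i \sqrt{23674}}{167745} \approx 7.7499 \cdot 10^{-5} - 0.00091725 i$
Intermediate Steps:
$X{\left(f \right)} = -22$ ($X{\left(f \right)} = -14 + 2 \left(-4\right) = -14 - 8 = -22$)
$F{\left(S \right)} = -6 - \frac{8}{S}$
$l{\left(j,a \right)} = 9 + j$
$\frac{l{\left(X{\left(-4 \right)},F{\left(-15 \right)} \right)} + \sqrt{C{\left(-467 \right)} - 23378}}{-126146 - 41599} = \frac{\left(9 - 22\right) + \sqrt{-296 - 23378}}{-126146 - 41599} = \frac{-13 + \sqrt{-23674}}{-167745} = \left(-13 + i \sqrt{23674}\right) \left(- \frac{1}{167745}\right) = \frac{13}{167745} - \frac{i \sqrt{23674}}{167745}$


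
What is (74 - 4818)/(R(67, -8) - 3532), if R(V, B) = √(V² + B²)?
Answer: 16755808/12470471 + 4744*√4553/12470471 ≈ 1.3693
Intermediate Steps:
R(V, B) = √(B² + V²)
(74 - 4818)/(R(67, -8) - 3532) = (74 - 4818)/(√((-8)² + 67²) - 3532) = -4744/(√(64 + 4489) - 3532) = -4744/(√4553 - 3532) = -4744/(-3532 + √4553)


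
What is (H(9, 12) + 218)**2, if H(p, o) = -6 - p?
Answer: 41209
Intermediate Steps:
(H(9, 12) + 218)**2 = ((-6 - 1*9) + 218)**2 = ((-6 - 9) + 218)**2 = (-15 + 218)**2 = 203**2 = 41209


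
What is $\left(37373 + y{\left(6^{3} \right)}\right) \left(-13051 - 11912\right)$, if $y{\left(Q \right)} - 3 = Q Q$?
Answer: $-2097690816$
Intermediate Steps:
$y{\left(Q \right)} = 3 + Q^{2}$ ($y{\left(Q \right)} = 3 + Q Q = 3 + Q^{2}$)
$\left(37373 + y{\left(6^{3} \right)}\right) \left(-13051 - 11912\right) = \left(37373 + \left(3 + \left(6^{3}\right)^{2}\right)\right) \left(-13051 - 11912\right) = \left(37373 + \left(3 + 216^{2}\right)\right) \left(-13051 - 11912\right) = \left(37373 + \left(3 + 46656\right)\right) \left(-24963\right) = \left(37373 + 46659\right) \left(-24963\right) = 84032 \left(-24963\right) = -2097690816$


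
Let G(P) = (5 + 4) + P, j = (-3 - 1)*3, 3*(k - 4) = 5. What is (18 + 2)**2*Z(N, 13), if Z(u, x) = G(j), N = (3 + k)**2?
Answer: -1200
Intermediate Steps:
k = 17/3 (k = 4 + (1/3)*5 = 4 + 5/3 = 17/3 ≈ 5.6667)
N = 676/9 (N = (3 + 17/3)**2 = (26/3)**2 = 676/9 ≈ 75.111)
j = -12 (j = -4*3 = -12)
G(P) = 9 + P
Z(u, x) = -3 (Z(u, x) = 9 - 12 = -3)
(18 + 2)**2*Z(N, 13) = (18 + 2)**2*(-3) = 20**2*(-3) = 400*(-3) = -1200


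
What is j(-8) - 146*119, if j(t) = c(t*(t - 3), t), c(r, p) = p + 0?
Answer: -17382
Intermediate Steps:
c(r, p) = p
j(t) = t
j(-8) - 146*119 = -8 - 146*119 = -8 - 17374 = -17382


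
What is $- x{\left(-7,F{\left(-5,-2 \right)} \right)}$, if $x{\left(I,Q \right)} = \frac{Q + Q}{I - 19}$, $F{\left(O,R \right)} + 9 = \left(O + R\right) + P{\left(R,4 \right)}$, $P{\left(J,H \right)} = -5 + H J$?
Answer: $- \frac{29}{13} \approx -2.2308$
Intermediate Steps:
$F{\left(O,R \right)} = -14 + O + 5 R$ ($F{\left(O,R \right)} = -9 + \left(\left(O + R\right) + \left(-5 + 4 R\right)\right) = -9 + \left(-5 + O + 5 R\right) = -14 + O + 5 R$)
$x{\left(I,Q \right)} = \frac{2 Q}{-19 + I}$
$- x{\left(-7,F{\left(-5,-2 \right)} \right)} = - \frac{2 \left(-14 - 5 + 5 \left(-2\right)\right)}{-19 - 7} = - \frac{2 \left(-14 - 5 - 10\right)}{-26} = - \frac{2 \left(-29\right) \left(-1\right)}{26} = \left(-1\right) \frac{29}{13} = - \frac{29}{13}$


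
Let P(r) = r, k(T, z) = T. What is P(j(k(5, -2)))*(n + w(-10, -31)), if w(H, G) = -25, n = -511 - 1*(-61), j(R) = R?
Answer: -2375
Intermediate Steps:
n = -450 (n = -511 + 61 = -450)
P(j(k(5, -2)))*(n + w(-10, -31)) = 5*(-450 - 25) = 5*(-475) = -2375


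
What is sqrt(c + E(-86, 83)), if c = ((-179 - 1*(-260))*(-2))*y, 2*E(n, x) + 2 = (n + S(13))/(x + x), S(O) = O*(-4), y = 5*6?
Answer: I*sqrt(133961170)/166 ≈ 69.724*I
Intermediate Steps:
y = 30
S(O) = -4*O
E(n, x) = -1 + (-52 + n)/(4*x) (E(n, x) = -1 + ((n - 4*13)/(x + x))/2 = -1 + ((n - 52)/((2*x)))/2 = -1 + ((-52 + n)*(1/(2*x)))/2 = -1 + ((-52 + n)/(2*x))/2 = -1 + (-52 + n)/(4*x))
c = -4860 (c = ((-179 - 1*(-260))*(-2))*30 = ((-179 + 260)*(-2))*30 = (81*(-2))*30 = -162*30 = -4860)
sqrt(c + E(-86, 83)) = sqrt(-4860 + (-13 - 1*83 + (1/4)*(-86))/83) = sqrt(-4860 + (-13 - 83 - 43/2)/83) = sqrt(-4860 + (1/83)*(-235/2)) = sqrt(-4860 - 235/166) = sqrt(-806995/166) = I*sqrt(133961170)/166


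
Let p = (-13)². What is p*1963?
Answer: 331747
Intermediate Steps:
p = 169
p*1963 = 169*1963 = 331747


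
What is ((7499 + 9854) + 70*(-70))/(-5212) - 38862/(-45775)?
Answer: -367487331/238579300 ≈ -1.5403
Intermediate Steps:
((7499 + 9854) + 70*(-70))/(-5212) - 38862/(-45775) = (17353 - 4900)*(-1/5212) - 38862*(-1/45775) = 12453*(-1/5212) + 38862/45775 = -12453/5212 + 38862/45775 = -367487331/238579300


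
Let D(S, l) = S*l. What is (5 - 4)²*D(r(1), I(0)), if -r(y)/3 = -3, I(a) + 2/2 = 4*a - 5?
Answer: -54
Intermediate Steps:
I(a) = -6 + 4*a (I(a) = -1 + (4*a - 5) = -1 + (-5 + 4*a) = -6 + 4*a)
r(y) = 9 (r(y) = -3*(-3) = 9)
(5 - 4)²*D(r(1), I(0)) = (5 - 4)²*(9*(-6 + 4*0)) = 1²*(9*(-6 + 0)) = 1*(9*(-6)) = 1*(-54) = -54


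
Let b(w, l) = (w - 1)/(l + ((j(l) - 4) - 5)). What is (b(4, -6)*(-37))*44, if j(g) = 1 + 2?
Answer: 407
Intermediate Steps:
j(g) = 3
b(w, l) = (-1 + w)/(-6 + l) (b(w, l) = (w - 1)/(l + ((3 - 4) - 5)) = (-1 + w)/(l + (-1 - 5)) = (-1 + w)/(l - 6) = (-1 + w)/(-6 + l))
(b(4, -6)*(-37))*44 = (((-1 + 4)/(-6 - 6))*(-37))*44 = ((3/(-12))*(-37))*44 = (-1/12*3*(-37))*44 = -¼*(-37)*44 = (37/4)*44 = 407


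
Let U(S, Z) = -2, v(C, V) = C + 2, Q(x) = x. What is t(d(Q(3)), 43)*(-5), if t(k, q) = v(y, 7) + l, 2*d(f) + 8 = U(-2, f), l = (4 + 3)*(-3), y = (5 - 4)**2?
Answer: 90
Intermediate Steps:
y = 1 (y = 1**2 = 1)
v(C, V) = 2 + C
l = -21 (l = 7*(-3) = -21)
d(f) = -5 (d(f) = -4 + (1/2)*(-2) = -4 - 1 = -5)
t(k, q) = -18 (t(k, q) = (2 + 1) - 21 = 3 - 21 = -18)
t(d(Q(3)), 43)*(-5) = -18*(-5) = 90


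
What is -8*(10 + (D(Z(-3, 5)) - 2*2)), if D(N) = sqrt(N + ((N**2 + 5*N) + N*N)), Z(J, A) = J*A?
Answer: -48 - 48*sqrt(10) ≈ -199.79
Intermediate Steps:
Z(J, A) = A*J
D(N) = sqrt(2*N**2 + 6*N) (D(N) = sqrt(N + ((N**2 + 5*N) + N**2)) = sqrt(N + (2*N**2 + 5*N)) = sqrt(2*N**2 + 6*N))
-8*(10 + (D(Z(-3, 5)) - 2*2)) = -8*(10 + (sqrt(2)*sqrt((5*(-3))*(3 + 5*(-3))) - 2*2)) = -8*(10 + (sqrt(2)*sqrt(-15*(3 - 15)) - 4)) = -8*(10 + (sqrt(2)*sqrt(-15*(-12)) - 4)) = -8*(10 + (sqrt(2)*sqrt(180) - 4)) = -8*(10 + (sqrt(2)*(6*sqrt(5)) - 4)) = -8*(10 + (6*sqrt(10) - 4)) = -8*(10 + (-4 + 6*sqrt(10))) = -8*(6 + 6*sqrt(10)) = -48 - 48*sqrt(10)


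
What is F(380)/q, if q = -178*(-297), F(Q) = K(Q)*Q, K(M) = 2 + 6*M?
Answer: 433580/26433 ≈ 16.403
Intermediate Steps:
F(Q) = Q*(2 + 6*Q) (F(Q) = (2 + 6*Q)*Q = Q*(2 + 6*Q))
q = 52866
F(380)/q = (2*380*(1 + 3*380))/52866 = (2*380*(1 + 1140))*(1/52866) = (2*380*1141)*(1/52866) = 867160*(1/52866) = 433580/26433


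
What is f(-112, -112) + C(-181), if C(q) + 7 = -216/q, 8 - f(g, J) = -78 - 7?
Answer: 15782/181 ≈ 87.193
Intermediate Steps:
f(g, J) = 93 (f(g, J) = 8 - (-78 - 7) = 8 - 1*(-85) = 8 + 85 = 93)
C(q) = -7 - 216/q
f(-112, -112) + C(-181) = 93 + (-7 - 216/(-181)) = 93 + (-7 - 216*(-1/181)) = 93 + (-7 + 216/181) = 93 - 1051/181 = 15782/181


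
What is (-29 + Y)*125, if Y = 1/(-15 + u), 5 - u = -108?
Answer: -355125/98 ≈ -3623.7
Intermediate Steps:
u = 113 (u = 5 - 1*(-108) = 5 + 108 = 113)
Y = 1/98 (Y = 1/(-15 + 113) = 1/98 ≈ 0.010204)
(-29 + Y)*125 = (-29 + 1/98)*125 = -2841/98*125 = -355125/98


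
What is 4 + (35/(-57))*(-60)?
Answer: 776/19 ≈ 40.842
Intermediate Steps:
4 + (35/(-57))*(-60) = 4 + (35*(-1/57))*(-60) = 4 - 35/57*(-60) = 4 + 700/19 = 776/19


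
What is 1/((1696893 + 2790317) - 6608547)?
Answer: -1/2121337 ≈ -4.7140e-7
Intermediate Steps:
1/((1696893 + 2790317) - 6608547) = 1/(4487210 - 6608547) = 1/(-2121337) = -1/2121337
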